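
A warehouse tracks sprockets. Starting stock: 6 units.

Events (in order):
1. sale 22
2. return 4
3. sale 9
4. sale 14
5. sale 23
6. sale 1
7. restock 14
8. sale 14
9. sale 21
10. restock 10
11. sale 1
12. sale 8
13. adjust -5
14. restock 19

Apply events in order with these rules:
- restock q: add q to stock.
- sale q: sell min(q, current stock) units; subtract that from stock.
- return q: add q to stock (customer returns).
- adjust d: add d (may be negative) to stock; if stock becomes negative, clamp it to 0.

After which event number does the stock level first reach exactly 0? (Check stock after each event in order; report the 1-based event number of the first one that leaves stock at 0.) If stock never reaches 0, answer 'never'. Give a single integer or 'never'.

Answer: 1

Derivation:
Processing events:
Start: stock = 6
  Event 1 (sale 22): sell min(22,6)=6. stock: 6 - 6 = 0. total_sold = 6
  Event 2 (return 4): 0 + 4 = 4
  Event 3 (sale 9): sell min(9,4)=4. stock: 4 - 4 = 0. total_sold = 10
  Event 4 (sale 14): sell min(14,0)=0. stock: 0 - 0 = 0. total_sold = 10
  Event 5 (sale 23): sell min(23,0)=0. stock: 0 - 0 = 0. total_sold = 10
  Event 6 (sale 1): sell min(1,0)=0. stock: 0 - 0 = 0. total_sold = 10
  Event 7 (restock 14): 0 + 14 = 14
  Event 8 (sale 14): sell min(14,14)=14. stock: 14 - 14 = 0. total_sold = 24
  Event 9 (sale 21): sell min(21,0)=0. stock: 0 - 0 = 0. total_sold = 24
  Event 10 (restock 10): 0 + 10 = 10
  Event 11 (sale 1): sell min(1,10)=1. stock: 10 - 1 = 9. total_sold = 25
  Event 12 (sale 8): sell min(8,9)=8. stock: 9 - 8 = 1. total_sold = 33
  Event 13 (adjust -5): 1 + -5 = 0 (clamped to 0)
  Event 14 (restock 19): 0 + 19 = 19
Final: stock = 19, total_sold = 33

First zero at event 1.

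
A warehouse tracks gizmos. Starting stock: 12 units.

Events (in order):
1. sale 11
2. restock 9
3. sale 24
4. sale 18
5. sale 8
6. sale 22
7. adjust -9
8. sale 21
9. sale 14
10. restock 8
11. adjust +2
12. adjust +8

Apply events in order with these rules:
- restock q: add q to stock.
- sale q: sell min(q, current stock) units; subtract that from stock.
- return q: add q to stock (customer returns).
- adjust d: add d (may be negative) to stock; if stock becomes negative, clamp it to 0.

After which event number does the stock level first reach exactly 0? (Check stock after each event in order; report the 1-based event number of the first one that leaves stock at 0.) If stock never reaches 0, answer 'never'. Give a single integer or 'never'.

Processing events:
Start: stock = 12
  Event 1 (sale 11): sell min(11,12)=11. stock: 12 - 11 = 1. total_sold = 11
  Event 2 (restock 9): 1 + 9 = 10
  Event 3 (sale 24): sell min(24,10)=10. stock: 10 - 10 = 0. total_sold = 21
  Event 4 (sale 18): sell min(18,0)=0. stock: 0 - 0 = 0. total_sold = 21
  Event 5 (sale 8): sell min(8,0)=0. stock: 0 - 0 = 0. total_sold = 21
  Event 6 (sale 22): sell min(22,0)=0. stock: 0 - 0 = 0. total_sold = 21
  Event 7 (adjust -9): 0 + -9 = 0 (clamped to 0)
  Event 8 (sale 21): sell min(21,0)=0. stock: 0 - 0 = 0. total_sold = 21
  Event 9 (sale 14): sell min(14,0)=0. stock: 0 - 0 = 0. total_sold = 21
  Event 10 (restock 8): 0 + 8 = 8
  Event 11 (adjust +2): 8 + 2 = 10
  Event 12 (adjust +8): 10 + 8 = 18
Final: stock = 18, total_sold = 21

First zero at event 3.

Answer: 3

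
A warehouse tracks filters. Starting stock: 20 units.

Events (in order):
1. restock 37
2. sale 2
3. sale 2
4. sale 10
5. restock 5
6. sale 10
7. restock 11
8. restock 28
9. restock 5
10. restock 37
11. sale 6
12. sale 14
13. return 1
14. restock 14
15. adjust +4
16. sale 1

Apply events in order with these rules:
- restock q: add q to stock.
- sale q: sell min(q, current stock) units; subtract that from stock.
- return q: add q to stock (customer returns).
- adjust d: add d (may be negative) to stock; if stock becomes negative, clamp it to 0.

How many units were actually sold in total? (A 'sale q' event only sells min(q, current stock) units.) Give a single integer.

Answer: 45

Derivation:
Processing events:
Start: stock = 20
  Event 1 (restock 37): 20 + 37 = 57
  Event 2 (sale 2): sell min(2,57)=2. stock: 57 - 2 = 55. total_sold = 2
  Event 3 (sale 2): sell min(2,55)=2. stock: 55 - 2 = 53. total_sold = 4
  Event 4 (sale 10): sell min(10,53)=10. stock: 53 - 10 = 43. total_sold = 14
  Event 5 (restock 5): 43 + 5 = 48
  Event 6 (sale 10): sell min(10,48)=10. stock: 48 - 10 = 38. total_sold = 24
  Event 7 (restock 11): 38 + 11 = 49
  Event 8 (restock 28): 49 + 28 = 77
  Event 9 (restock 5): 77 + 5 = 82
  Event 10 (restock 37): 82 + 37 = 119
  Event 11 (sale 6): sell min(6,119)=6. stock: 119 - 6 = 113. total_sold = 30
  Event 12 (sale 14): sell min(14,113)=14. stock: 113 - 14 = 99. total_sold = 44
  Event 13 (return 1): 99 + 1 = 100
  Event 14 (restock 14): 100 + 14 = 114
  Event 15 (adjust +4): 114 + 4 = 118
  Event 16 (sale 1): sell min(1,118)=1. stock: 118 - 1 = 117. total_sold = 45
Final: stock = 117, total_sold = 45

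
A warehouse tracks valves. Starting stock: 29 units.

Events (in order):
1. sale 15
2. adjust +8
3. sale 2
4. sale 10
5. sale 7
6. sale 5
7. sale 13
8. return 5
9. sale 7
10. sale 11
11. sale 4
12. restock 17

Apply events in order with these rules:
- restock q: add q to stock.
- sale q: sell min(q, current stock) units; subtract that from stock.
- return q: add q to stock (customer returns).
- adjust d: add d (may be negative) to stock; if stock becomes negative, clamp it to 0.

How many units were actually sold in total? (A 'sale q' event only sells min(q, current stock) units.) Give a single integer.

Answer: 42

Derivation:
Processing events:
Start: stock = 29
  Event 1 (sale 15): sell min(15,29)=15. stock: 29 - 15 = 14. total_sold = 15
  Event 2 (adjust +8): 14 + 8 = 22
  Event 3 (sale 2): sell min(2,22)=2. stock: 22 - 2 = 20. total_sold = 17
  Event 4 (sale 10): sell min(10,20)=10. stock: 20 - 10 = 10. total_sold = 27
  Event 5 (sale 7): sell min(7,10)=7. stock: 10 - 7 = 3. total_sold = 34
  Event 6 (sale 5): sell min(5,3)=3. stock: 3 - 3 = 0. total_sold = 37
  Event 7 (sale 13): sell min(13,0)=0. stock: 0 - 0 = 0. total_sold = 37
  Event 8 (return 5): 0 + 5 = 5
  Event 9 (sale 7): sell min(7,5)=5. stock: 5 - 5 = 0. total_sold = 42
  Event 10 (sale 11): sell min(11,0)=0. stock: 0 - 0 = 0. total_sold = 42
  Event 11 (sale 4): sell min(4,0)=0. stock: 0 - 0 = 0. total_sold = 42
  Event 12 (restock 17): 0 + 17 = 17
Final: stock = 17, total_sold = 42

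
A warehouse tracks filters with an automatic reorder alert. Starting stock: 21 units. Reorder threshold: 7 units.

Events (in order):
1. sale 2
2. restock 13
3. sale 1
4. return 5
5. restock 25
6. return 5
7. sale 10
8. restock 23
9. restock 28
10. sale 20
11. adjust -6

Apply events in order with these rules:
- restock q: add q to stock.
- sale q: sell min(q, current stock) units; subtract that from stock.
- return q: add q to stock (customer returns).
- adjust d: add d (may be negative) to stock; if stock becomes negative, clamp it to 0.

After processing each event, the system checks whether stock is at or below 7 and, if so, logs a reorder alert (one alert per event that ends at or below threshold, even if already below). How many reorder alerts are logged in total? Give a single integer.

Answer: 0

Derivation:
Processing events:
Start: stock = 21
  Event 1 (sale 2): sell min(2,21)=2. stock: 21 - 2 = 19. total_sold = 2
  Event 2 (restock 13): 19 + 13 = 32
  Event 3 (sale 1): sell min(1,32)=1. stock: 32 - 1 = 31. total_sold = 3
  Event 4 (return 5): 31 + 5 = 36
  Event 5 (restock 25): 36 + 25 = 61
  Event 6 (return 5): 61 + 5 = 66
  Event 7 (sale 10): sell min(10,66)=10. stock: 66 - 10 = 56. total_sold = 13
  Event 8 (restock 23): 56 + 23 = 79
  Event 9 (restock 28): 79 + 28 = 107
  Event 10 (sale 20): sell min(20,107)=20. stock: 107 - 20 = 87. total_sold = 33
  Event 11 (adjust -6): 87 + -6 = 81
Final: stock = 81, total_sold = 33

Checking against threshold 7:
  After event 1: stock=19 > 7
  After event 2: stock=32 > 7
  After event 3: stock=31 > 7
  After event 4: stock=36 > 7
  After event 5: stock=61 > 7
  After event 6: stock=66 > 7
  After event 7: stock=56 > 7
  After event 8: stock=79 > 7
  After event 9: stock=107 > 7
  After event 10: stock=87 > 7
  After event 11: stock=81 > 7
Alert events: []. Count = 0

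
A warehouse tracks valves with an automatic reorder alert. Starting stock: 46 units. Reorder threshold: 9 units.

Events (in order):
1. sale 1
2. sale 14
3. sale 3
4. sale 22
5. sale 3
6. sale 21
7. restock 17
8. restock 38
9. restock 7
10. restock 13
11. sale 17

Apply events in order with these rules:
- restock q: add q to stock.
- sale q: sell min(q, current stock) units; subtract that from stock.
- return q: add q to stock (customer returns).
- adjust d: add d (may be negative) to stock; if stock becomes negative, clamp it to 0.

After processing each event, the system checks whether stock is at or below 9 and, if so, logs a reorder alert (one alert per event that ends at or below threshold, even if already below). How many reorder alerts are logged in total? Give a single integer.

Processing events:
Start: stock = 46
  Event 1 (sale 1): sell min(1,46)=1. stock: 46 - 1 = 45. total_sold = 1
  Event 2 (sale 14): sell min(14,45)=14. stock: 45 - 14 = 31. total_sold = 15
  Event 3 (sale 3): sell min(3,31)=3. stock: 31 - 3 = 28. total_sold = 18
  Event 4 (sale 22): sell min(22,28)=22. stock: 28 - 22 = 6. total_sold = 40
  Event 5 (sale 3): sell min(3,6)=3. stock: 6 - 3 = 3. total_sold = 43
  Event 6 (sale 21): sell min(21,3)=3. stock: 3 - 3 = 0. total_sold = 46
  Event 7 (restock 17): 0 + 17 = 17
  Event 8 (restock 38): 17 + 38 = 55
  Event 9 (restock 7): 55 + 7 = 62
  Event 10 (restock 13): 62 + 13 = 75
  Event 11 (sale 17): sell min(17,75)=17. stock: 75 - 17 = 58. total_sold = 63
Final: stock = 58, total_sold = 63

Checking against threshold 9:
  After event 1: stock=45 > 9
  After event 2: stock=31 > 9
  After event 3: stock=28 > 9
  After event 4: stock=6 <= 9 -> ALERT
  After event 5: stock=3 <= 9 -> ALERT
  After event 6: stock=0 <= 9 -> ALERT
  After event 7: stock=17 > 9
  After event 8: stock=55 > 9
  After event 9: stock=62 > 9
  After event 10: stock=75 > 9
  After event 11: stock=58 > 9
Alert events: [4, 5, 6]. Count = 3

Answer: 3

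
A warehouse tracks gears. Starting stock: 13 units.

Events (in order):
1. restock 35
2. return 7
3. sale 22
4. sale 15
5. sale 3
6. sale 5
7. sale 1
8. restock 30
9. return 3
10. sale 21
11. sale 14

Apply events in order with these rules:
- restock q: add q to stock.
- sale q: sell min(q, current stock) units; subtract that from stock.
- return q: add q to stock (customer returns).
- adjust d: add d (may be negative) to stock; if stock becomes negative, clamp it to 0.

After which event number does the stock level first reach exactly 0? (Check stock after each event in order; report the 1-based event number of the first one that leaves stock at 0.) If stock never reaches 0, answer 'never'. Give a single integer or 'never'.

Answer: never

Derivation:
Processing events:
Start: stock = 13
  Event 1 (restock 35): 13 + 35 = 48
  Event 2 (return 7): 48 + 7 = 55
  Event 3 (sale 22): sell min(22,55)=22. stock: 55 - 22 = 33. total_sold = 22
  Event 4 (sale 15): sell min(15,33)=15. stock: 33 - 15 = 18. total_sold = 37
  Event 5 (sale 3): sell min(3,18)=3. stock: 18 - 3 = 15. total_sold = 40
  Event 6 (sale 5): sell min(5,15)=5. stock: 15 - 5 = 10. total_sold = 45
  Event 7 (sale 1): sell min(1,10)=1. stock: 10 - 1 = 9. total_sold = 46
  Event 8 (restock 30): 9 + 30 = 39
  Event 9 (return 3): 39 + 3 = 42
  Event 10 (sale 21): sell min(21,42)=21. stock: 42 - 21 = 21. total_sold = 67
  Event 11 (sale 14): sell min(14,21)=14. stock: 21 - 14 = 7. total_sold = 81
Final: stock = 7, total_sold = 81

Stock never reaches 0.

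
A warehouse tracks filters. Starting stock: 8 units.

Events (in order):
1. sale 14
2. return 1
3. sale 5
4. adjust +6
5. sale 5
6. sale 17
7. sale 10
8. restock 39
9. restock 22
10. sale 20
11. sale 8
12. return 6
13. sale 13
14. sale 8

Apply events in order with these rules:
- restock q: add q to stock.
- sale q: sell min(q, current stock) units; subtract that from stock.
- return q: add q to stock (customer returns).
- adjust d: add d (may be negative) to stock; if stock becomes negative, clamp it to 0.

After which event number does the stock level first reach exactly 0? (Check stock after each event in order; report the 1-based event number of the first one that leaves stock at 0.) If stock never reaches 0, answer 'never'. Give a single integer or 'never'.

Answer: 1

Derivation:
Processing events:
Start: stock = 8
  Event 1 (sale 14): sell min(14,8)=8. stock: 8 - 8 = 0. total_sold = 8
  Event 2 (return 1): 0 + 1 = 1
  Event 3 (sale 5): sell min(5,1)=1. stock: 1 - 1 = 0. total_sold = 9
  Event 4 (adjust +6): 0 + 6 = 6
  Event 5 (sale 5): sell min(5,6)=5. stock: 6 - 5 = 1. total_sold = 14
  Event 6 (sale 17): sell min(17,1)=1. stock: 1 - 1 = 0. total_sold = 15
  Event 7 (sale 10): sell min(10,0)=0. stock: 0 - 0 = 0. total_sold = 15
  Event 8 (restock 39): 0 + 39 = 39
  Event 9 (restock 22): 39 + 22 = 61
  Event 10 (sale 20): sell min(20,61)=20. stock: 61 - 20 = 41. total_sold = 35
  Event 11 (sale 8): sell min(8,41)=8. stock: 41 - 8 = 33. total_sold = 43
  Event 12 (return 6): 33 + 6 = 39
  Event 13 (sale 13): sell min(13,39)=13. stock: 39 - 13 = 26. total_sold = 56
  Event 14 (sale 8): sell min(8,26)=8. stock: 26 - 8 = 18. total_sold = 64
Final: stock = 18, total_sold = 64

First zero at event 1.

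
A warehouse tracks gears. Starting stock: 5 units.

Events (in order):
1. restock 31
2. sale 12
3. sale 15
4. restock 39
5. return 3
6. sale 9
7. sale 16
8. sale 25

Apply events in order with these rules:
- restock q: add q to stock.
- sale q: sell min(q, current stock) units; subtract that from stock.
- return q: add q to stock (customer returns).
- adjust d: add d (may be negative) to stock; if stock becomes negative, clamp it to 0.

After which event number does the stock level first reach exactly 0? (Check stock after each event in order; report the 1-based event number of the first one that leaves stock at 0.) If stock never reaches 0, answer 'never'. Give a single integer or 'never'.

Answer: never

Derivation:
Processing events:
Start: stock = 5
  Event 1 (restock 31): 5 + 31 = 36
  Event 2 (sale 12): sell min(12,36)=12. stock: 36 - 12 = 24. total_sold = 12
  Event 3 (sale 15): sell min(15,24)=15. stock: 24 - 15 = 9. total_sold = 27
  Event 4 (restock 39): 9 + 39 = 48
  Event 5 (return 3): 48 + 3 = 51
  Event 6 (sale 9): sell min(9,51)=9. stock: 51 - 9 = 42. total_sold = 36
  Event 7 (sale 16): sell min(16,42)=16. stock: 42 - 16 = 26. total_sold = 52
  Event 8 (sale 25): sell min(25,26)=25. stock: 26 - 25 = 1. total_sold = 77
Final: stock = 1, total_sold = 77

Stock never reaches 0.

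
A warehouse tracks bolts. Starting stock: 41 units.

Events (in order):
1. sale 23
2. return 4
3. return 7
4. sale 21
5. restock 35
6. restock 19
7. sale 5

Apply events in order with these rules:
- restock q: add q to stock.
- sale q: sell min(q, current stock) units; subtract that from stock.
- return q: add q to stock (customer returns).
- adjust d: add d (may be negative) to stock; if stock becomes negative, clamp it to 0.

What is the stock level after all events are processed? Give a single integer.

Processing events:
Start: stock = 41
  Event 1 (sale 23): sell min(23,41)=23. stock: 41 - 23 = 18. total_sold = 23
  Event 2 (return 4): 18 + 4 = 22
  Event 3 (return 7): 22 + 7 = 29
  Event 4 (sale 21): sell min(21,29)=21. stock: 29 - 21 = 8. total_sold = 44
  Event 5 (restock 35): 8 + 35 = 43
  Event 6 (restock 19): 43 + 19 = 62
  Event 7 (sale 5): sell min(5,62)=5. stock: 62 - 5 = 57. total_sold = 49
Final: stock = 57, total_sold = 49

Answer: 57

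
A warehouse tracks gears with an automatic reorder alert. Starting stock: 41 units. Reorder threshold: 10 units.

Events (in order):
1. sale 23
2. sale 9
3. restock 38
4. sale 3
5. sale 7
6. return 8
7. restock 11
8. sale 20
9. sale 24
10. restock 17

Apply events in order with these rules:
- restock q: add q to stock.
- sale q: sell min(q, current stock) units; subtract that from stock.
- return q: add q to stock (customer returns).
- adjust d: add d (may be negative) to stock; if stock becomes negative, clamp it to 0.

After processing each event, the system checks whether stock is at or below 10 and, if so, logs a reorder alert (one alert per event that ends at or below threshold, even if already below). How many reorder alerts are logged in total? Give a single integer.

Answer: 1

Derivation:
Processing events:
Start: stock = 41
  Event 1 (sale 23): sell min(23,41)=23. stock: 41 - 23 = 18. total_sold = 23
  Event 2 (sale 9): sell min(9,18)=9. stock: 18 - 9 = 9. total_sold = 32
  Event 3 (restock 38): 9 + 38 = 47
  Event 4 (sale 3): sell min(3,47)=3. stock: 47 - 3 = 44. total_sold = 35
  Event 5 (sale 7): sell min(7,44)=7. stock: 44 - 7 = 37. total_sold = 42
  Event 6 (return 8): 37 + 8 = 45
  Event 7 (restock 11): 45 + 11 = 56
  Event 8 (sale 20): sell min(20,56)=20. stock: 56 - 20 = 36. total_sold = 62
  Event 9 (sale 24): sell min(24,36)=24. stock: 36 - 24 = 12. total_sold = 86
  Event 10 (restock 17): 12 + 17 = 29
Final: stock = 29, total_sold = 86

Checking against threshold 10:
  After event 1: stock=18 > 10
  After event 2: stock=9 <= 10 -> ALERT
  After event 3: stock=47 > 10
  After event 4: stock=44 > 10
  After event 5: stock=37 > 10
  After event 6: stock=45 > 10
  After event 7: stock=56 > 10
  After event 8: stock=36 > 10
  After event 9: stock=12 > 10
  After event 10: stock=29 > 10
Alert events: [2]. Count = 1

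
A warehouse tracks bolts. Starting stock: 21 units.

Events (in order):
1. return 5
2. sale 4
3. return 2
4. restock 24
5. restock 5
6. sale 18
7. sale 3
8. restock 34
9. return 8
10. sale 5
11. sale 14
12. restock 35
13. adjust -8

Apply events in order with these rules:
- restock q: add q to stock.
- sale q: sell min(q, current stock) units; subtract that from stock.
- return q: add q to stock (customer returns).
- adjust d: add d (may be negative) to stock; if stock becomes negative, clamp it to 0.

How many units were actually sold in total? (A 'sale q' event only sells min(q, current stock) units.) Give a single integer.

Answer: 44

Derivation:
Processing events:
Start: stock = 21
  Event 1 (return 5): 21 + 5 = 26
  Event 2 (sale 4): sell min(4,26)=4. stock: 26 - 4 = 22. total_sold = 4
  Event 3 (return 2): 22 + 2 = 24
  Event 4 (restock 24): 24 + 24 = 48
  Event 5 (restock 5): 48 + 5 = 53
  Event 6 (sale 18): sell min(18,53)=18. stock: 53 - 18 = 35. total_sold = 22
  Event 7 (sale 3): sell min(3,35)=3. stock: 35 - 3 = 32. total_sold = 25
  Event 8 (restock 34): 32 + 34 = 66
  Event 9 (return 8): 66 + 8 = 74
  Event 10 (sale 5): sell min(5,74)=5. stock: 74 - 5 = 69. total_sold = 30
  Event 11 (sale 14): sell min(14,69)=14. stock: 69 - 14 = 55. total_sold = 44
  Event 12 (restock 35): 55 + 35 = 90
  Event 13 (adjust -8): 90 + -8 = 82
Final: stock = 82, total_sold = 44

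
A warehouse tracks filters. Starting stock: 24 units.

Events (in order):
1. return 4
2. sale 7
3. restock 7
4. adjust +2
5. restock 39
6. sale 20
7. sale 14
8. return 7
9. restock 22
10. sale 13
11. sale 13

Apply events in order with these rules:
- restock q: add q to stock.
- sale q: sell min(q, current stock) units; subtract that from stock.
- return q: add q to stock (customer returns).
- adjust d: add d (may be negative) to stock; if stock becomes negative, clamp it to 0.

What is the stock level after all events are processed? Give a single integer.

Processing events:
Start: stock = 24
  Event 1 (return 4): 24 + 4 = 28
  Event 2 (sale 7): sell min(7,28)=7. stock: 28 - 7 = 21. total_sold = 7
  Event 3 (restock 7): 21 + 7 = 28
  Event 4 (adjust +2): 28 + 2 = 30
  Event 5 (restock 39): 30 + 39 = 69
  Event 6 (sale 20): sell min(20,69)=20. stock: 69 - 20 = 49. total_sold = 27
  Event 7 (sale 14): sell min(14,49)=14. stock: 49 - 14 = 35. total_sold = 41
  Event 8 (return 7): 35 + 7 = 42
  Event 9 (restock 22): 42 + 22 = 64
  Event 10 (sale 13): sell min(13,64)=13. stock: 64 - 13 = 51. total_sold = 54
  Event 11 (sale 13): sell min(13,51)=13. stock: 51 - 13 = 38. total_sold = 67
Final: stock = 38, total_sold = 67

Answer: 38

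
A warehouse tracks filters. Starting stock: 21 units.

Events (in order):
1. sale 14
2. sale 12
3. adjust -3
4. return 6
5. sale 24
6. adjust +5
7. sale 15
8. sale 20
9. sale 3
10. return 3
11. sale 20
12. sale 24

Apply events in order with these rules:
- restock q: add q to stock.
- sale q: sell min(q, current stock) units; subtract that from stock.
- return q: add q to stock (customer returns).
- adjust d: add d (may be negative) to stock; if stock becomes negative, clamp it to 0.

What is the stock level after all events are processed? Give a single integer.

Answer: 0

Derivation:
Processing events:
Start: stock = 21
  Event 1 (sale 14): sell min(14,21)=14. stock: 21 - 14 = 7. total_sold = 14
  Event 2 (sale 12): sell min(12,7)=7. stock: 7 - 7 = 0. total_sold = 21
  Event 3 (adjust -3): 0 + -3 = 0 (clamped to 0)
  Event 4 (return 6): 0 + 6 = 6
  Event 5 (sale 24): sell min(24,6)=6. stock: 6 - 6 = 0. total_sold = 27
  Event 6 (adjust +5): 0 + 5 = 5
  Event 7 (sale 15): sell min(15,5)=5. stock: 5 - 5 = 0. total_sold = 32
  Event 8 (sale 20): sell min(20,0)=0. stock: 0 - 0 = 0. total_sold = 32
  Event 9 (sale 3): sell min(3,0)=0. stock: 0 - 0 = 0. total_sold = 32
  Event 10 (return 3): 0 + 3 = 3
  Event 11 (sale 20): sell min(20,3)=3. stock: 3 - 3 = 0. total_sold = 35
  Event 12 (sale 24): sell min(24,0)=0. stock: 0 - 0 = 0. total_sold = 35
Final: stock = 0, total_sold = 35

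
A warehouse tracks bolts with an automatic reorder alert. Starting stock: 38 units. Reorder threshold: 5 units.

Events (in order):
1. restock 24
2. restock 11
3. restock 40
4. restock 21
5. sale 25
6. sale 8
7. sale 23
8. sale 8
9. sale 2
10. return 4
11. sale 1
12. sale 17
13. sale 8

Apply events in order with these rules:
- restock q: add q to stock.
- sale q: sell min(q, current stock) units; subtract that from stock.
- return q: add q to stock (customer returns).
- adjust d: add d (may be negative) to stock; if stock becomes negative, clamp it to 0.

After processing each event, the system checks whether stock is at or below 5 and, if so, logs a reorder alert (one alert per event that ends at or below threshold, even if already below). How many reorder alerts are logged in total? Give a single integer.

Processing events:
Start: stock = 38
  Event 1 (restock 24): 38 + 24 = 62
  Event 2 (restock 11): 62 + 11 = 73
  Event 3 (restock 40): 73 + 40 = 113
  Event 4 (restock 21): 113 + 21 = 134
  Event 5 (sale 25): sell min(25,134)=25. stock: 134 - 25 = 109. total_sold = 25
  Event 6 (sale 8): sell min(8,109)=8. stock: 109 - 8 = 101. total_sold = 33
  Event 7 (sale 23): sell min(23,101)=23. stock: 101 - 23 = 78. total_sold = 56
  Event 8 (sale 8): sell min(8,78)=8. stock: 78 - 8 = 70. total_sold = 64
  Event 9 (sale 2): sell min(2,70)=2. stock: 70 - 2 = 68. total_sold = 66
  Event 10 (return 4): 68 + 4 = 72
  Event 11 (sale 1): sell min(1,72)=1. stock: 72 - 1 = 71. total_sold = 67
  Event 12 (sale 17): sell min(17,71)=17. stock: 71 - 17 = 54. total_sold = 84
  Event 13 (sale 8): sell min(8,54)=8. stock: 54 - 8 = 46. total_sold = 92
Final: stock = 46, total_sold = 92

Checking against threshold 5:
  After event 1: stock=62 > 5
  After event 2: stock=73 > 5
  After event 3: stock=113 > 5
  After event 4: stock=134 > 5
  After event 5: stock=109 > 5
  After event 6: stock=101 > 5
  After event 7: stock=78 > 5
  After event 8: stock=70 > 5
  After event 9: stock=68 > 5
  After event 10: stock=72 > 5
  After event 11: stock=71 > 5
  After event 12: stock=54 > 5
  After event 13: stock=46 > 5
Alert events: []. Count = 0

Answer: 0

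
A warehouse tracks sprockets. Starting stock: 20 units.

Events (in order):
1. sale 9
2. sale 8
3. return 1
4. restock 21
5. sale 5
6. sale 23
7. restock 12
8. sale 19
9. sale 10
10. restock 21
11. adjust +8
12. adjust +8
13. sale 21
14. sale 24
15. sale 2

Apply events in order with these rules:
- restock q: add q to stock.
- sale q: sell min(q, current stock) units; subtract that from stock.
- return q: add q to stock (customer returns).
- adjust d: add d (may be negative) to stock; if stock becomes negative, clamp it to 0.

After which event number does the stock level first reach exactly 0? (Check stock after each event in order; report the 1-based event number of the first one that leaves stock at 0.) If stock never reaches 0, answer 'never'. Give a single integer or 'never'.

Answer: 6

Derivation:
Processing events:
Start: stock = 20
  Event 1 (sale 9): sell min(9,20)=9. stock: 20 - 9 = 11. total_sold = 9
  Event 2 (sale 8): sell min(8,11)=8. stock: 11 - 8 = 3. total_sold = 17
  Event 3 (return 1): 3 + 1 = 4
  Event 4 (restock 21): 4 + 21 = 25
  Event 5 (sale 5): sell min(5,25)=5. stock: 25 - 5 = 20. total_sold = 22
  Event 6 (sale 23): sell min(23,20)=20. stock: 20 - 20 = 0. total_sold = 42
  Event 7 (restock 12): 0 + 12 = 12
  Event 8 (sale 19): sell min(19,12)=12. stock: 12 - 12 = 0. total_sold = 54
  Event 9 (sale 10): sell min(10,0)=0. stock: 0 - 0 = 0. total_sold = 54
  Event 10 (restock 21): 0 + 21 = 21
  Event 11 (adjust +8): 21 + 8 = 29
  Event 12 (adjust +8): 29 + 8 = 37
  Event 13 (sale 21): sell min(21,37)=21. stock: 37 - 21 = 16. total_sold = 75
  Event 14 (sale 24): sell min(24,16)=16. stock: 16 - 16 = 0. total_sold = 91
  Event 15 (sale 2): sell min(2,0)=0. stock: 0 - 0 = 0. total_sold = 91
Final: stock = 0, total_sold = 91

First zero at event 6.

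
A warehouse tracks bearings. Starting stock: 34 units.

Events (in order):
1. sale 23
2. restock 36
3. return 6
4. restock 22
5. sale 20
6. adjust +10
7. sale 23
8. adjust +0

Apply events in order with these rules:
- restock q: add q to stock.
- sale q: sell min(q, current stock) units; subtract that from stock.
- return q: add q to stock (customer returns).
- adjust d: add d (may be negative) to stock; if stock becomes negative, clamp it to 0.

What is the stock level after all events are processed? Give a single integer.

Answer: 42

Derivation:
Processing events:
Start: stock = 34
  Event 1 (sale 23): sell min(23,34)=23. stock: 34 - 23 = 11. total_sold = 23
  Event 2 (restock 36): 11 + 36 = 47
  Event 3 (return 6): 47 + 6 = 53
  Event 4 (restock 22): 53 + 22 = 75
  Event 5 (sale 20): sell min(20,75)=20. stock: 75 - 20 = 55. total_sold = 43
  Event 6 (adjust +10): 55 + 10 = 65
  Event 7 (sale 23): sell min(23,65)=23. stock: 65 - 23 = 42. total_sold = 66
  Event 8 (adjust +0): 42 + 0 = 42
Final: stock = 42, total_sold = 66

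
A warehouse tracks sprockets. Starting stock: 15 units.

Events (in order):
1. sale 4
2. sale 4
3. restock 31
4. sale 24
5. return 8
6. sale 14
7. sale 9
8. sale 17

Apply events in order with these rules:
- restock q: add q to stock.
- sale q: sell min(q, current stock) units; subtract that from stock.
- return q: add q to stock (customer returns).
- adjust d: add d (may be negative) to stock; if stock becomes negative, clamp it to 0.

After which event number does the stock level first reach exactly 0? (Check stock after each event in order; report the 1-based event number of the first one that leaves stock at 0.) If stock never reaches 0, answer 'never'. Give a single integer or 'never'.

Answer: 7

Derivation:
Processing events:
Start: stock = 15
  Event 1 (sale 4): sell min(4,15)=4. stock: 15 - 4 = 11. total_sold = 4
  Event 2 (sale 4): sell min(4,11)=4. stock: 11 - 4 = 7. total_sold = 8
  Event 3 (restock 31): 7 + 31 = 38
  Event 4 (sale 24): sell min(24,38)=24. stock: 38 - 24 = 14. total_sold = 32
  Event 5 (return 8): 14 + 8 = 22
  Event 6 (sale 14): sell min(14,22)=14. stock: 22 - 14 = 8. total_sold = 46
  Event 7 (sale 9): sell min(9,8)=8. stock: 8 - 8 = 0. total_sold = 54
  Event 8 (sale 17): sell min(17,0)=0. stock: 0 - 0 = 0. total_sold = 54
Final: stock = 0, total_sold = 54

First zero at event 7.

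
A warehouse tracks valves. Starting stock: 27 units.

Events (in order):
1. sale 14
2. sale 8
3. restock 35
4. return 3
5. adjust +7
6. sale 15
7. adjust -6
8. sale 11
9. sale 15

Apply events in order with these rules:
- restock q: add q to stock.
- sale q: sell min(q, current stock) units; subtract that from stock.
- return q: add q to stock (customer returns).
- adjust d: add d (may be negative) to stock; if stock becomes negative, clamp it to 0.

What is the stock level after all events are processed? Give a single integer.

Processing events:
Start: stock = 27
  Event 1 (sale 14): sell min(14,27)=14. stock: 27 - 14 = 13. total_sold = 14
  Event 2 (sale 8): sell min(8,13)=8. stock: 13 - 8 = 5. total_sold = 22
  Event 3 (restock 35): 5 + 35 = 40
  Event 4 (return 3): 40 + 3 = 43
  Event 5 (adjust +7): 43 + 7 = 50
  Event 6 (sale 15): sell min(15,50)=15. stock: 50 - 15 = 35. total_sold = 37
  Event 7 (adjust -6): 35 + -6 = 29
  Event 8 (sale 11): sell min(11,29)=11. stock: 29 - 11 = 18. total_sold = 48
  Event 9 (sale 15): sell min(15,18)=15. stock: 18 - 15 = 3. total_sold = 63
Final: stock = 3, total_sold = 63

Answer: 3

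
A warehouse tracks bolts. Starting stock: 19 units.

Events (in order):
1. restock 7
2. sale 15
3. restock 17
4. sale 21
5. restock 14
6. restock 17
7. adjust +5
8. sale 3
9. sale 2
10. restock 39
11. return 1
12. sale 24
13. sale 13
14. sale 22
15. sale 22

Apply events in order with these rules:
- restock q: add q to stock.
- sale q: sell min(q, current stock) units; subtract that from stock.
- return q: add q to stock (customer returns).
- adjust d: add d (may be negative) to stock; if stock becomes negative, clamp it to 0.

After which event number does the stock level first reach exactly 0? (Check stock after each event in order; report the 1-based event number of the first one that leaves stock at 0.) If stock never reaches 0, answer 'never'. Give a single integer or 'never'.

Answer: 15

Derivation:
Processing events:
Start: stock = 19
  Event 1 (restock 7): 19 + 7 = 26
  Event 2 (sale 15): sell min(15,26)=15. stock: 26 - 15 = 11. total_sold = 15
  Event 3 (restock 17): 11 + 17 = 28
  Event 4 (sale 21): sell min(21,28)=21. stock: 28 - 21 = 7. total_sold = 36
  Event 5 (restock 14): 7 + 14 = 21
  Event 6 (restock 17): 21 + 17 = 38
  Event 7 (adjust +5): 38 + 5 = 43
  Event 8 (sale 3): sell min(3,43)=3. stock: 43 - 3 = 40. total_sold = 39
  Event 9 (sale 2): sell min(2,40)=2. stock: 40 - 2 = 38. total_sold = 41
  Event 10 (restock 39): 38 + 39 = 77
  Event 11 (return 1): 77 + 1 = 78
  Event 12 (sale 24): sell min(24,78)=24. stock: 78 - 24 = 54. total_sold = 65
  Event 13 (sale 13): sell min(13,54)=13. stock: 54 - 13 = 41. total_sold = 78
  Event 14 (sale 22): sell min(22,41)=22. stock: 41 - 22 = 19. total_sold = 100
  Event 15 (sale 22): sell min(22,19)=19. stock: 19 - 19 = 0. total_sold = 119
Final: stock = 0, total_sold = 119

First zero at event 15.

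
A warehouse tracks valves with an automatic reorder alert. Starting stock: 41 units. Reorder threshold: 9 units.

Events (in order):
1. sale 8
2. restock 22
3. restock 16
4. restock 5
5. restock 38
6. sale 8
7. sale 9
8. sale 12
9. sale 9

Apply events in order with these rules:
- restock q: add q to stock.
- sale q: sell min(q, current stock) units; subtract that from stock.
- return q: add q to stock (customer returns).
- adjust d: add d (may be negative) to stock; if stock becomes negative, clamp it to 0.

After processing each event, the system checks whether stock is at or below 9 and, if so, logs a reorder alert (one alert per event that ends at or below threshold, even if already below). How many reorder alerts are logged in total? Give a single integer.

Answer: 0

Derivation:
Processing events:
Start: stock = 41
  Event 1 (sale 8): sell min(8,41)=8. stock: 41 - 8 = 33. total_sold = 8
  Event 2 (restock 22): 33 + 22 = 55
  Event 3 (restock 16): 55 + 16 = 71
  Event 4 (restock 5): 71 + 5 = 76
  Event 5 (restock 38): 76 + 38 = 114
  Event 6 (sale 8): sell min(8,114)=8. stock: 114 - 8 = 106. total_sold = 16
  Event 7 (sale 9): sell min(9,106)=9. stock: 106 - 9 = 97. total_sold = 25
  Event 8 (sale 12): sell min(12,97)=12. stock: 97 - 12 = 85. total_sold = 37
  Event 9 (sale 9): sell min(9,85)=9. stock: 85 - 9 = 76. total_sold = 46
Final: stock = 76, total_sold = 46

Checking against threshold 9:
  After event 1: stock=33 > 9
  After event 2: stock=55 > 9
  After event 3: stock=71 > 9
  After event 4: stock=76 > 9
  After event 5: stock=114 > 9
  After event 6: stock=106 > 9
  After event 7: stock=97 > 9
  After event 8: stock=85 > 9
  After event 9: stock=76 > 9
Alert events: []. Count = 0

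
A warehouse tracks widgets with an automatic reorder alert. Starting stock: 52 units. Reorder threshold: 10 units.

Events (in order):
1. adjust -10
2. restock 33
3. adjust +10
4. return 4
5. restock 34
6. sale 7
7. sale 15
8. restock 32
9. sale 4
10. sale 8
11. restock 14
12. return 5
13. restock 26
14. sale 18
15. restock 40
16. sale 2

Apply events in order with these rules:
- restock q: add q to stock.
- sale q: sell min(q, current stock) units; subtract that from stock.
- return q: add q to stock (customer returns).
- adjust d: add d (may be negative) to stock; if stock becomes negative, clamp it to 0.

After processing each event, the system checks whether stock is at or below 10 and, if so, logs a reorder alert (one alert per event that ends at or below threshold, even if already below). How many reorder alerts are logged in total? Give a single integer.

Answer: 0

Derivation:
Processing events:
Start: stock = 52
  Event 1 (adjust -10): 52 + -10 = 42
  Event 2 (restock 33): 42 + 33 = 75
  Event 3 (adjust +10): 75 + 10 = 85
  Event 4 (return 4): 85 + 4 = 89
  Event 5 (restock 34): 89 + 34 = 123
  Event 6 (sale 7): sell min(7,123)=7. stock: 123 - 7 = 116. total_sold = 7
  Event 7 (sale 15): sell min(15,116)=15. stock: 116 - 15 = 101. total_sold = 22
  Event 8 (restock 32): 101 + 32 = 133
  Event 9 (sale 4): sell min(4,133)=4. stock: 133 - 4 = 129. total_sold = 26
  Event 10 (sale 8): sell min(8,129)=8. stock: 129 - 8 = 121. total_sold = 34
  Event 11 (restock 14): 121 + 14 = 135
  Event 12 (return 5): 135 + 5 = 140
  Event 13 (restock 26): 140 + 26 = 166
  Event 14 (sale 18): sell min(18,166)=18. stock: 166 - 18 = 148. total_sold = 52
  Event 15 (restock 40): 148 + 40 = 188
  Event 16 (sale 2): sell min(2,188)=2. stock: 188 - 2 = 186. total_sold = 54
Final: stock = 186, total_sold = 54

Checking against threshold 10:
  After event 1: stock=42 > 10
  After event 2: stock=75 > 10
  After event 3: stock=85 > 10
  After event 4: stock=89 > 10
  After event 5: stock=123 > 10
  After event 6: stock=116 > 10
  After event 7: stock=101 > 10
  After event 8: stock=133 > 10
  After event 9: stock=129 > 10
  After event 10: stock=121 > 10
  After event 11: stock=135 > 10
  After event 12: stock=140 > 10
  After event 13: stock=166 > 10
  After event 14: stock=148 > 10
  After event 15: stock=188 > 10
  After event 16: stock=186 > 10
Alert events: []. Count = 0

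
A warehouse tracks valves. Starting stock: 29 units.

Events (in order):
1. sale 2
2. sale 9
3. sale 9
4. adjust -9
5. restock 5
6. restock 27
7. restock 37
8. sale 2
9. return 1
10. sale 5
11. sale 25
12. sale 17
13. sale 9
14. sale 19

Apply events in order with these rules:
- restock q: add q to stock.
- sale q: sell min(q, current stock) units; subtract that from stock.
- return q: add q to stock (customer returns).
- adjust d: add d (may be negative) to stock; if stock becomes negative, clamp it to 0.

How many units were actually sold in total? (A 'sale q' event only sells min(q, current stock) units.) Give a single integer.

Answer: 90

Derivation:
Processing events:
Start: stock = 29
  Event 1 (sale 2): sell min(2,29)=2. stock: 29 - 2 = 27. total_sold = 2
  Event 2 (sale 9): sell min(9,27)=9. stock: 27 - 9 = 18. total_sold = 11
  Event 3 (sale 9): sell min(9,18)=9. stock: 18 - 9 = 9. total_sold = 20
  Event 4 (adjust -9): 9 + -9 = 0
  Event 5 (restock 5): 0 + 5 = 5
  Event 6 (restock 27): 5 + 27 = 32
  Event 7 (restock 37): 32 + 37 = 69
  Event 8 (sale 2): sell min(2,69)=2. stock: 69 - 2 = 67. total_sold = 22
  Event 9 (return 1): 67 + 1 = 68
  Event 10 (sale 5): sell min(5,68)=5. stock: 68 - 5 = 63. total_sold = 27
  Event 11 (sale 25): sell min(25,63)=25. stock: 63 - 25 = 38. total_sold = 52
  Event 12 (sale 17): sell min(17,38)=17. stock: 38 - 17 = 21. total_sold = 69
  Event 13 (sale 9): sell min(9,21)=9. stock: 21 - 9 = 12. total_sold = 78
  Event 14 (sale 19): sell min(19,12)=12. stock: 12 - 12 = 0. total_sold = 90
Final: stock = 0, total_sold = 90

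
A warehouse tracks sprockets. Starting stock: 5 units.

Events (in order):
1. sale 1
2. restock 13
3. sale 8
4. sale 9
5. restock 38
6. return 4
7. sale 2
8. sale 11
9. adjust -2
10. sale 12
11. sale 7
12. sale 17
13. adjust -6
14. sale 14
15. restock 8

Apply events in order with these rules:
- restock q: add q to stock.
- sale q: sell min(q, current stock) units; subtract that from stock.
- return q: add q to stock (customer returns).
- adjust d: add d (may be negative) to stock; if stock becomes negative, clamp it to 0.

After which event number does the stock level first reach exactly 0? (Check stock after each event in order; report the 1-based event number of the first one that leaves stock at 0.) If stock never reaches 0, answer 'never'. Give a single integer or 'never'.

Processing events:
Start: stock = 5
  Event 1 (sale 1): sell min(1,5)=1. stock: 5 - 1 = 4. total_sold = 1
  Event 2 (restock 13): 4 + 13 = 17
  Event 3 (sale 8): sell min(8,17)=8. stock: 17 - 8 = 9. total_sold = 9
  Event 4 (sale 9): sell min(9,9)=9. stock: 9 - 9 = 0. total_sold = 18
  Event 5 (restock 38): 0 + 38 = 38
  Event 6 (return 4): 38 + 4 = 42
  Event 7 (sale 2): sell min(2,42)=2. stock: 42 - 2 = 40. total_sold = 20
  Event 8 (sale 11): sell min(11,40)=11. stock: 40 - 11 = 29. total_sold = 31
  Event 9 (adjust -2): 29 + -2 = 27
  Event 10 (sale 12): sell min(12,27)=12. stock: 27 - 12 = 15. total_sold = 43
  Event 11 (sale 7): sell min(7,15)=7. stock: 15 - 7 = 8. total_sold = 50
  Event 12 (sale 17): sell min(17,8)=8. stock: 8 - 8 = 0. total_sold = 58
  Event 13 (adjust -6): 0 + -6 = 0 (clamped to 0)
  Event 14 (sale 14): sell min(14,0)=0. stock: 0 - 0 = 0. total_sold = 58
  Event 15 (restock 8): 0 + 8 = 8
Final: stock = 8, total_sold = 58

First zero at event 4.

Answer: 4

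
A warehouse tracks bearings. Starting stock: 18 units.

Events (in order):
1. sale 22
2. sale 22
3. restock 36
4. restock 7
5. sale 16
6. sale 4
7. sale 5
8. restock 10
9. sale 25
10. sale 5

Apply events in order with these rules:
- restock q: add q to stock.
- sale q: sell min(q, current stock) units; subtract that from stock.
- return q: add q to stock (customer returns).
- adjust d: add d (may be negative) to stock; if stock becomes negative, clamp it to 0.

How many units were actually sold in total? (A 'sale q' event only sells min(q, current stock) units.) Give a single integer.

Answer: 71

Derivation:
Processing events:
Start: stock = 18
  Event 1 (sale 22): sell min(22,18)=18. stock: 18 - 18 = 0. total_sold = 18
  Event 2 (sale 22): sell min(22,0)=0. stock: 0 - 0 = 0. total_sold = 18
  Event 3 (restock 36): 0 + 36 = 36
  Event 4 (restock 7): 36 + 7 = 43
  Event 5 (sale 16): sell min(16,43)=16. stock: 43 - 16 = 27. total_sold = 34
  Event 6 (sale 4): sell min(4,27)=4. stock: 27 - 4 = 23. total_sold = 38
  Event 7 (sale 5): sell min(5,23)=5. stock: 23 - 5 = 18. total_sold = 43
  Event 8 (restock 10): 18 + 10 = 28
  Event 9 (sale 25): sell min(25,28)=25. stock: 28 - 25 = 3. total_sold = 68
  Event 10 (sale 5): sell min(5,3)=3. stock: 3 - 3 = 0. total_sold = 71
Final: stock = 0, total_sold = 71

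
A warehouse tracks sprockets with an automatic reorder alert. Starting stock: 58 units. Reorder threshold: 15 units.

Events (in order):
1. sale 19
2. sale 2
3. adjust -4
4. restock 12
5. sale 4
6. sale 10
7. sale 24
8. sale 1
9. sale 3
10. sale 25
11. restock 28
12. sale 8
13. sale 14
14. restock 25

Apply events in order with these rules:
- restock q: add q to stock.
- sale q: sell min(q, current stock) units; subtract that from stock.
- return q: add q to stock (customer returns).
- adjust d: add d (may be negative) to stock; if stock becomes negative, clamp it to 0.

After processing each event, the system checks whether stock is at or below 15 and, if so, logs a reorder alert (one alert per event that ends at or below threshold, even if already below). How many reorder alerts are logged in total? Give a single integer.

Processing events:
Start: stock = 58
  Event 1 (sale 19): sell min(19,58)=19. stock: 58 - 19 = 39. total_sold = 19
  Event 2 (sale 2): sell min(2,39)=2. stock: 39 - 2 = 37. total_sold = 21
  Event 3 (adjust -4): 37 + -4 = 33
  Event 4 (restock 12): 33 + 12 = 45
  Event 5 (sale 4): sell min(4,45)=4. stock: 45 - 4 = 41. total_sold = 25
  Event 6 (sale 10): sell min(10,41)=10. stock: 41 - 10 = 31. total_sold = 35
  Event 7 (sale 24): sell min(24,31)=24. stock: 31 - 24 = 7. total_sold = 59
  Event 8 (sale 1): sell min(1,7)=1. stock: 7 - 1 = 6. total_sold = 60
  Event 9 (sale 3): sell min(3,6)=3. stock: 6 - 3 = 3. total_sold = 63
  Event 10 (sale 25): sell min(25,3)=3. stock: 3 - 3 = 0. total_sold = 66
  Event 11 (restock 28): 0 + 28 = 28
  Event 12 (sale 8): sell min(8,28)=8. stock: 28 - 8 = 20. total_sold = 74
  Event 13 (sale 14): sell min(14,20)=14. stock: 20 - 14 = 6. total_sold = 88
  Event 14 (restock 25): 6 + 25 = 31
Final: stock = 31, total_sold = 88

Checking against threshold 15:
  After event 1: stock=39 > 15
  After event 2: stock=37 > 15
  After event 3: stock=33 > 15
  After event 4: stock=45 > 15
  After event 5: stock=41 > 15
  After event 6: stock=31 > 15
  After event 7: stock=7 <= 15 -> ALERT
  After event 8: stock=6 <= 15 -> ALERT
  After event 9: stock=3 <= 15 -> ALERT
  After event 10: stock=0 <= 15 -> ALERT
  After event 11: stock=28 > 15
  After event 12: stock=20 > 15
  After event 13: stock=6 <= 15 -> ALERT
  After event 14: stock=31 > 15
Alert events: [7, 8, 9, 10, 13]. Count = 5

Answer: 5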